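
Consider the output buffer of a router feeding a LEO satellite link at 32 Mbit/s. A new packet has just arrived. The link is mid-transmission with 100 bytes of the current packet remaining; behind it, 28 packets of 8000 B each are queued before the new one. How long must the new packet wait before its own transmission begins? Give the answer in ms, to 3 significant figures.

56.0 ms

Each queued packet: L/R = 64000/32000000 = 2 ms.
28 queued → 56 ms.
Plus remaining 800 bits of current packet: 0.025 ms.
Queuing delay = 56.0 ms.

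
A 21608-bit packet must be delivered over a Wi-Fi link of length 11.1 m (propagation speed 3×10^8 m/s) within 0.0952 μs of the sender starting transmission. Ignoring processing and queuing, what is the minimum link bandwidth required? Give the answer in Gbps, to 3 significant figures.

Propagation delay = 11.1 / 300000000 = 0.037 μs.
Transmission budget = 0.0952 − 0.037 = 0.0582 μs.
R ≥ L / t_tx = 21608 bits / 5.82e-08 s = 371 Gbps.

371 Gbps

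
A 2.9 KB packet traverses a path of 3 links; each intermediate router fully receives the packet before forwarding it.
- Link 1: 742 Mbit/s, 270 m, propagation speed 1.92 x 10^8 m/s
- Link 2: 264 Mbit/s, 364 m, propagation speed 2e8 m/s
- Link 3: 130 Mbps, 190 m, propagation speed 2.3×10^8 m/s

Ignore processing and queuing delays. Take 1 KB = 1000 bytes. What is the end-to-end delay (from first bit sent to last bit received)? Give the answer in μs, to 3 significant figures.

L = 23200 bits.
Transmission delays (L/R per hop): 31.2668, 87.8788, 178.462 μs; sum = 297.607 μs.
Propagation delays (d/s per hop): 1.40625, 1.82, 0.826087 μs; sum = 4.05234 μs.
End-to-end = 302 μs.

302 μs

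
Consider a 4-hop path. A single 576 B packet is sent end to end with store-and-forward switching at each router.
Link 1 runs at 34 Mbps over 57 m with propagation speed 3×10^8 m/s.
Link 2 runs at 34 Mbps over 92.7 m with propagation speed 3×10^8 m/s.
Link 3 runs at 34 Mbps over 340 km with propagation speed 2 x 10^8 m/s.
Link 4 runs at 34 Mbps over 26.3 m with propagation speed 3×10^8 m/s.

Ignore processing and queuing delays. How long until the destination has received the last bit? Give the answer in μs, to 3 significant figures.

2240 μs

L = 576 × 8 = 4608 bits.
Transmission delay per hop = L/R = 4608/34000000 = 135.529 μs; 4 hops → 542.118 μs.
Propagation delays (d/s per hop): 0.19, 0.309, 1700, 0.0876667 μs; sum = 1700.59 μs.
End-to-end = 2240 μs.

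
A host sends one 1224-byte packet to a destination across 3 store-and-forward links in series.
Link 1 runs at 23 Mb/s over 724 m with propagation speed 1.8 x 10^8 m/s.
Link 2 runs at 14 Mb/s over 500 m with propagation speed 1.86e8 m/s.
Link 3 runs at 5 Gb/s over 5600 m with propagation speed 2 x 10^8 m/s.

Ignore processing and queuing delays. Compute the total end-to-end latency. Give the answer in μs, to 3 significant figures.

1160 μs

L = 1224 × 8 = 9792 bits.
Transmission delays (L/R per hop): 425.739, 699.429, 1.9584 μs; sum = 1127.13 μs.
Propagation delays (d/s per hop): 4.02222, 2.68817, 28 μs; sum = 34.7104 μs.
End-to-end = 1160 μs.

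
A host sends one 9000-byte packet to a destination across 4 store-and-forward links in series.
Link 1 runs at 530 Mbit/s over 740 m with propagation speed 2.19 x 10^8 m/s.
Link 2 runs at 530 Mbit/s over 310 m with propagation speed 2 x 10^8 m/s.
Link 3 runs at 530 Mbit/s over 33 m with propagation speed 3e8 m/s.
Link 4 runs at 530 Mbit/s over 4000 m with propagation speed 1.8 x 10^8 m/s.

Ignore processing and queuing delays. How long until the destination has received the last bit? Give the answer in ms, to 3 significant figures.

0.571 ms

L = 9000 × 8 = 72000 bits.
Transmission delay per hop = L/R = 72000/530000000 = 0.135849 ms; 4 hops → 0.543396 ms.
Propagation delays (d/s per hop): 0.003379, 0.00155, 0.00011, 0.0222222 ms; sum = 0.0272612 ms.
End-to-end = 0.571 ms.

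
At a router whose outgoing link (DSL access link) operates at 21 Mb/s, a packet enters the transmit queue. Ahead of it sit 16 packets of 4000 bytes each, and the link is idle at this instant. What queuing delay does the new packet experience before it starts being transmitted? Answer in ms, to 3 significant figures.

Each queued packet: L/R = 32000/21000000 = 1.52381 ms.
16 queued → 24.381 ms.
Queuing delay = 24.4 ms.

24.4 ms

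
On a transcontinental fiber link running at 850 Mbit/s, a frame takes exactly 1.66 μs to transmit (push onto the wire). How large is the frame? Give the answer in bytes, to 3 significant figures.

L = R × t_tx = 850000000 b/s × 1.66e-06 s = 1411 bits.
In bytes: 1411 / 8 = 176 bytes.

176 bytes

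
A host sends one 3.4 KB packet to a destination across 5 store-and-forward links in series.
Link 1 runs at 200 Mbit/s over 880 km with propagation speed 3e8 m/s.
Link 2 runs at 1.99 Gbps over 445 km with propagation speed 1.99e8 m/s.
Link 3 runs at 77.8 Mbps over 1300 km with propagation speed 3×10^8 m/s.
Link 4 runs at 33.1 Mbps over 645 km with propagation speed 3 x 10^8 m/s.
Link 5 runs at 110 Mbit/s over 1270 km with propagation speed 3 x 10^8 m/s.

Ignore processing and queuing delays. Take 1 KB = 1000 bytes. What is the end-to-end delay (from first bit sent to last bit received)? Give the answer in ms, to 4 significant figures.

L = 27200 bits.
Transmission delays (L/R per hop): 0.136, 0.0136683, 0.349614, 0.821752, 0.247273 ms; sum = 1.56831 ms.
Propagation delays (d/s per hop): 2.93333, 2.23618, 4.33333, 2.15, 4.23333 ms; sum = 15.8862 ms.
End-to-end = 17.45 ms.

17.45 ms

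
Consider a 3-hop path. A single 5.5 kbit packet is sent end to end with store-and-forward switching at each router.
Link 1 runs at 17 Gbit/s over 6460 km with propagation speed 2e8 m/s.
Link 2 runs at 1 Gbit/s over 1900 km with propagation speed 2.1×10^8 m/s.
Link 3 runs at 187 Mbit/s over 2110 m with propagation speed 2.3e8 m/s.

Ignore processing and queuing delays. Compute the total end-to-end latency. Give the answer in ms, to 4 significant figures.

L = 5500 bits.
Transmission delays (L/R per hop): 0.000323529, 0.0055, 0.0294118 ms; sum = 0.0352353 ms.
Propagation delays (d/s per hop): 32.3, 9.04762, 0.00917391 ms; sum = 41.3568 ms.
End-to-end = 41.39 ms.

41.39 ms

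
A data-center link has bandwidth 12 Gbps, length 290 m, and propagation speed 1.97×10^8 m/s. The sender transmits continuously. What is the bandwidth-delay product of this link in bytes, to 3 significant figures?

Propagation delay = 290 / 197000000 = 1.47208e-06 s.
BDP = R × t_prop = 12000000000 × 1.47208e-06 = 17665 bits.
In bytes: 17665/8 = 2210 bytes.

2210 bytes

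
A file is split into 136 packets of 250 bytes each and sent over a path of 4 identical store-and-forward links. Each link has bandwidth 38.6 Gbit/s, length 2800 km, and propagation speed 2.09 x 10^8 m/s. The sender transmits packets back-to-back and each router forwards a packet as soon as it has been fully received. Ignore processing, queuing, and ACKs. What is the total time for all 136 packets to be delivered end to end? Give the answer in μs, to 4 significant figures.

53600 μs

Per-hop transmission t_tx = L/R = 2000/38600000000 = 0.0518135 μs.
Per-hop propagation t_prop = 2800000/209000000 = 13397.1 μs.
Pipeline fill: first packet needs 4·t_tx to clear all hops; remaining 135 packets each add one t_tx.
Total = (4+136-1)·t_tx + 4·t_prop = 139·0.0518135 + 4·13397.1 = 53600 μs.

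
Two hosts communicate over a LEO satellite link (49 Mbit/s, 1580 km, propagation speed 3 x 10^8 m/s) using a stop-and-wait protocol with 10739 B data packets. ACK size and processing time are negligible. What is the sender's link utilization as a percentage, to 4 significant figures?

14.27 %

t_tx = L/R = 85912/49000000 = 0.00175331 s.
t_prop = 1580000/300000000 = 0.00526667 s; RTT = 0.0105333 s.
Cycle = t_tx + RTT = 0.0122866 s.
Utilization = t_tx / cycle = 0.00175331/0.0122866 = 14.27 %.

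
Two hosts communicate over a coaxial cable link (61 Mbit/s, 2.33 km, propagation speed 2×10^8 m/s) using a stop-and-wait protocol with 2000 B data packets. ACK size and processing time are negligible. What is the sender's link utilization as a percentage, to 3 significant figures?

91.8 %

t_tx = L/R = 16000/61000000 = 0.000262295 s.
t_prop = 2330/200000000 = 1.165e-05 s; RTT = 2.33e-05 s.
Cycle = t_tx + RTT = 0.000285595 s.
Utilization = t_tx / cycle = 0.000262295/0.000285595 = 91.8 %.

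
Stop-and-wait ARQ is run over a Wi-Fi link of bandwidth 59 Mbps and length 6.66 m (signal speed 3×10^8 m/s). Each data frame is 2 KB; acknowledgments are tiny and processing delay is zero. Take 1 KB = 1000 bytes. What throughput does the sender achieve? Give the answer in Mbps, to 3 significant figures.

59.0 Mbps

t_tx = L/R = 16000/59000000 = 0.000271186 s.
t_prop = 6.66/300000000 = 2.22e-08 s; RTT = 4.44e-08 s.
Cycle = t_tx + RTT = 0.000271231 s.
Throughput = L / cycle = 16000 / 0.000271231 = 59.0 Mbps.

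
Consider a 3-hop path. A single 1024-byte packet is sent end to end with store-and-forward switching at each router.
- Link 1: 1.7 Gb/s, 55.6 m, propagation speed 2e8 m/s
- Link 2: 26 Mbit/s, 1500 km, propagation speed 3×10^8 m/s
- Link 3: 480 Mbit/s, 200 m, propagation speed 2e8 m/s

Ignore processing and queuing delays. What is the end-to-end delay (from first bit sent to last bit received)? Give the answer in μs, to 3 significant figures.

L = 1024 × 8 = 8192 bits.
Transmission delays (L/R per hop): 4.81882, 315.077, 17.0667 μs; sum = 336.962 μs.
Propagation delays (d/s per hop): 0.278, 5000, 1 μs; sum = 5001.28 μs.
End-to-end = 5340 μs.

5340 μs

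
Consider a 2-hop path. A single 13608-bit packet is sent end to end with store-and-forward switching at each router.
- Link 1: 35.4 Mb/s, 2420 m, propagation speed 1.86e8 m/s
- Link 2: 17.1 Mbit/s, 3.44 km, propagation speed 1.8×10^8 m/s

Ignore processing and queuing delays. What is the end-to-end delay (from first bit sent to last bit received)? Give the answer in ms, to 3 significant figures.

1.21 ms

Transmission delays (L/R per hop): 0.384407, 0.795789 ms; sum = 1.1802 ms.
Propagation delays (d/s per hop): 0.0130108, 0.0191111 ms; sum = 0.0321219 ms.
End-to-end = 1.21 ms.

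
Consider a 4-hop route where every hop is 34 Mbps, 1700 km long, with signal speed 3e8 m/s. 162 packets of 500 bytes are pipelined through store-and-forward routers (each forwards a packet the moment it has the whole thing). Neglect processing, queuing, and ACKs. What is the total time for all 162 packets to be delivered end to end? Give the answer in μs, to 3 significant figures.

Per-hop transmission t_tx = L/R = 4000/34000000 = 117.647 μs.
Per-hop propagation t_prop = 1700000/300000000 = 5666.67 μs.
Pipeline fill: first packet needs 4·t_tx to clear all hops; remaining 161 packets each add one t_tx.
Total = (4+162-1)·t_tx + 4·t_prop = 165·117.647 + 4·5666.67 = 42100 μs.

42100 μs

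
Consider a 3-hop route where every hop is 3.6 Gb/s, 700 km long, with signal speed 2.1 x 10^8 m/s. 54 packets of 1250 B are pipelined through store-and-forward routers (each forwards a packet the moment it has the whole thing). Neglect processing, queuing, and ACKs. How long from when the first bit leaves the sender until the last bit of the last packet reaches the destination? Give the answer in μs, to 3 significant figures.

10200 μs

Per-hop transmission t_tx = L/R = 10000/3600000000 = 2.77778 μs.
Per-hop propagation t_prop = 700000/210000000 = 3333.33 μs.
Pipeline fill: first packet needs 3·t_tx to clear all hops; remaining 53 packets each add one t_tx.
Total = (3+54-1)·t_tx + 3·t_prop = 56·2.77778 + 3·3333.33 = 10200 μs.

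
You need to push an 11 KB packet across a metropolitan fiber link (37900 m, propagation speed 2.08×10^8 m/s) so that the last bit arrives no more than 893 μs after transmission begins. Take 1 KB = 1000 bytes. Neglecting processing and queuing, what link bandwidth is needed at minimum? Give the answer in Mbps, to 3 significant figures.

L = 88000 bits.
Propagation delay = 37900 / 208000000 = 182.212 μs.
Transmission budget = 893 − 182.212 = 710.788 μs.
R ≥ L / t_tx = 88000 bits / 0.000710788 s = 124 Mbps.

124 Mbps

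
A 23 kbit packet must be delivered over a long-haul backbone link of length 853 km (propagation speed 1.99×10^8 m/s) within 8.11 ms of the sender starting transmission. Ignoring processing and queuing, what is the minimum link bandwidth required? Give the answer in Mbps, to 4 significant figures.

Propagation delay = 853000 / 199000000 = 4.28643 ms.
Transmission budget = 8.11 − 4.28643 = 3.82357 ms.
R ≥ L / t_tx = 23000 bits / 0.00382357 s = 6.015 Mbps.

6.015 Mbps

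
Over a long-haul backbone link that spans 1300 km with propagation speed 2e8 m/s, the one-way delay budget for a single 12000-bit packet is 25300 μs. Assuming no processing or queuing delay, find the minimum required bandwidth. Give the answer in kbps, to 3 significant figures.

638 kbps

Propagation delay = 1300000 / 200000000 = 6500 μs.
Transmission budget = 25300 − 6500 = 18800 μs.
R ≥ L / t_tx = 12000 bits / 0.0188 s = 638 kbps.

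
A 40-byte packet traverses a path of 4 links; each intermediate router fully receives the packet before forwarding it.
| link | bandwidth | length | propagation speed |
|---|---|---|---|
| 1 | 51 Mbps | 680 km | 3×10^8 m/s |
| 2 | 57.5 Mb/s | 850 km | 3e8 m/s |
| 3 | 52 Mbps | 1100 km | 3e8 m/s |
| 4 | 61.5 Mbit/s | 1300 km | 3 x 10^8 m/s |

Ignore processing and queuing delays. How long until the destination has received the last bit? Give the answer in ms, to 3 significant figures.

L = 40 × 8 = 320 bits.
Transmission delays (L/R per hop): 0.00627451, 0.00556522, 0.00615385, 0.00520325 ms; sum = 0.0231968 ms.
Propagation delays (d/s per hop): 2.26667, 2.83333, 3.66667, 4.33333 ms; sum = 13.1 ms.
End-to-end = 13.1 ms.

13.1 ms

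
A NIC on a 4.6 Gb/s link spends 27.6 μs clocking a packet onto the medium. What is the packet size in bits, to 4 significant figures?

L = R × t_tx = 4600000000 b/s × 2.76e-05 s = 126960 bits.

127000 bits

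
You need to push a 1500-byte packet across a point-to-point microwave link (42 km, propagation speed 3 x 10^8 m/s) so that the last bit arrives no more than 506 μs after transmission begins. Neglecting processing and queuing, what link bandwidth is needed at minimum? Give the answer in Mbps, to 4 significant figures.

32.79 Mbps

L = 12000 bits.
Propagation delay = 42000 / 300000000 = 140 μs.
Transmission budget = 506 − 140 = 366 μs.
R ≥ L / t_tx = 12000 bits / 0.000366 s = 32.79 Mbps.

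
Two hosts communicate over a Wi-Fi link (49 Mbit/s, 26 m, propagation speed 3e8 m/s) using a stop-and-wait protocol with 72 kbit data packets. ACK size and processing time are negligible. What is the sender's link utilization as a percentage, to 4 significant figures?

99.99 %

t_tx = L/R = 72000/49000000 = 0.00146939 s.
t_prop = 26/300000000 = 8.66667e-08 s; RTT = 1.73333e-07 s.
Cycle = t_tx + RTT = 0.00146956 s.
Utilization = t_tx / cycle = 0.00146939/0.00146956 = 99.99 %.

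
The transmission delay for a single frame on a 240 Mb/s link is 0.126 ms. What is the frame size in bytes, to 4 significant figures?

3780 bytes

L = R × t_tx = 240000000 b/s × 0.000126 s = 30240 bits.
In bytes: 30240 / 8 = 3780 bytes.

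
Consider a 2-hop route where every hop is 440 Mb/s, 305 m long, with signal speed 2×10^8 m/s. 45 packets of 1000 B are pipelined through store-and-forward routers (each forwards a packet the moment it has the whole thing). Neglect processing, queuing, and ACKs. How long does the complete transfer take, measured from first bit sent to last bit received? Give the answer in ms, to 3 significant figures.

Per-hop transmission t_tx = L/R = 8000/440000000 = 0.0181818 ms.
Per-hop propagation t_prop = 305/200000000 = 0.001525 ms.
Pipeline fill: first packet needs 2·t_tx to clear all hops; remaining 44 packets each add one t_tx.
Total = (2+45-1)·t_tx + 2·t_prop = 46·0.0181818 + 2·0.001525 = 0.839 ms.

0.839 ms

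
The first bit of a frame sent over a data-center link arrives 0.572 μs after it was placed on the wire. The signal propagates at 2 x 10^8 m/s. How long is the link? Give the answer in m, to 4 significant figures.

d = s × t_prop = 200000000 × 5.72e-07 = 114.4 m.

114.4 m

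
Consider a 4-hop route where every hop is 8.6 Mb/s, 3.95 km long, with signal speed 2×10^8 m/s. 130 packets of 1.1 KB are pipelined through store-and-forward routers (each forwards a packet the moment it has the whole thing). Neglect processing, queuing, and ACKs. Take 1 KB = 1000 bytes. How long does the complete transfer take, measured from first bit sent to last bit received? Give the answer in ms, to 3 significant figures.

136 ms

Per-hop transmission t_tx = L/R = 8800/8600000 = 1.02326 ms.
Per-hop propagation t_prop = 3950/200000000 = 0.01975 ms.
Pipeline fill: first packet needs 4·t_tx to clear all hops; remaining 129 packets each add one t_tx.
Total = (4+130-1)·t_tx + 4·t_prop = 133·1.02326 + 4·0.01975 = 136 ms.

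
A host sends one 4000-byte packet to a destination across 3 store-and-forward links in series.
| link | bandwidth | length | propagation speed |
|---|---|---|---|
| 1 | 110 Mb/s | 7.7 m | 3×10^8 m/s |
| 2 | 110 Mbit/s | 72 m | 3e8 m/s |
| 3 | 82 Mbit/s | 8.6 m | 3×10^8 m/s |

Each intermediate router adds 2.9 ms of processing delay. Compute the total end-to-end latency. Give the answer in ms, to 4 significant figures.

L = 4000 × 8 = 32000 bits.
Transmission delays (L/R per hop): 0.290909, 0.290909, 0.390244 ms; sum = 0.972062 ms.
Propagation delays (d/s per hop): 2.56667e-05, 0.00024, 2.86667e-05 ms; sum = 0.000294333 ms.
Processing at 2 router(s): 2 × 2.9 ms = 5.8 ms.
End-to-end = 6.772 ms.

6.772 ms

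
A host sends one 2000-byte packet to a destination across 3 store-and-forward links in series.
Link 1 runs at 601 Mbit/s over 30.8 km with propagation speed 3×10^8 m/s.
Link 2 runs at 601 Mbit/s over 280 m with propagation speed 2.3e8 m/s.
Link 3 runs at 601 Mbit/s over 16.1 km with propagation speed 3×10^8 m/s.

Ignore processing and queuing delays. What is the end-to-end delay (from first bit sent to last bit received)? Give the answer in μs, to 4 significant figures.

237.4 μs

L = 2000 × 8 = 16000 bits.
Transmission delay per hop = L/R = 16000/601000000 = 26.6223 μs; 3 hops → 79.8669 μs.
Propagation delays (d/s per hop): 102.667, 1.21739, 53.6667 μs; sum = 157.551 μs.
End-to-end = 237.4 μs.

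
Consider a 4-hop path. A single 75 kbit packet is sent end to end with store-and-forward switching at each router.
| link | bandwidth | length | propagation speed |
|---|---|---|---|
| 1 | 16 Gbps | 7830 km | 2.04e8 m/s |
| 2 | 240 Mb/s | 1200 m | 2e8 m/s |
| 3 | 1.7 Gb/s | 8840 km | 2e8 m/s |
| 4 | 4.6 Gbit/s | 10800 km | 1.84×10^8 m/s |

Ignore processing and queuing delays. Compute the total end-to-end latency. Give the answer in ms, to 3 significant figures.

142 ms

L = 75000 bits.
Transmission delays (L/R per hop): 0.0046875, 0.3125, 0.0441176, 0.0163043 ms; sum = 0.377609 ms.
Propagation delays (d/s per hop): 38.3824, 0.006, 44.2, 58.6957 ms; sum = 141.284 ms.
End-to-end = 142 ms.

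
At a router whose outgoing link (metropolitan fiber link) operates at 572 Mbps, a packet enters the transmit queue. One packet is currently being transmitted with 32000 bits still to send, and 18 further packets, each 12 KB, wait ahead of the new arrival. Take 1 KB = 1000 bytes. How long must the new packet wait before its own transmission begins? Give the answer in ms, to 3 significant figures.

Each queued packet: L/R = 96000/572000000 = 0.167832 ms.
18 queued → 3.02098 ms.
Plus remaining 32000 bits of current packet: 0.0559441 ms.
Queuing delay = 3.08 ms.

3.08 ms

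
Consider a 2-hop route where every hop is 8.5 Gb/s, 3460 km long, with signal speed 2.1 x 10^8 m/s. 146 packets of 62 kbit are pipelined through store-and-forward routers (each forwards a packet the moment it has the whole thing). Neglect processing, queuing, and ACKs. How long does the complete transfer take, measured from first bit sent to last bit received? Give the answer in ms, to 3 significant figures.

34.0 ms

Per-hop transmission t_tx = L/R = 62000/8500000000 = 0.00729412 ms.
Per-hop propagation t_prop = 3460000/210000000 = 16.4762 ms.
Pipeline fill: first packet needs 2·t_tx to clear all hops; remaining 145 packets each add one t_tx.
Total = (2+146-1)·t_tx + 2·t_prop = 147·0.00729412 + 2·16.4762 = 34.0 ms.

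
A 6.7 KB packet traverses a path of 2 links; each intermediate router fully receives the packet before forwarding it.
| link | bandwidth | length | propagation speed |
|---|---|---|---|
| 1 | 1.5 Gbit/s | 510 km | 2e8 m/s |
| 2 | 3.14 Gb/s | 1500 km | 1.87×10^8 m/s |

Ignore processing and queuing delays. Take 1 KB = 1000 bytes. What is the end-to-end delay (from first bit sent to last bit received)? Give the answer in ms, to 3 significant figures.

10.6 ms

L = 53600 bits.
Transmission delays (L/R per hop): 0.0357333, 0.0170701 ms; sum = 0.0528034 ms.
Propagation delays (d/s per hop): 2.55, 8.02139 ms; sum = 10.5714 ms.
End-to-end = 10.6 ms.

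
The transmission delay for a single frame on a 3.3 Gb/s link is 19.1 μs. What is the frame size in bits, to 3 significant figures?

63000 bits

L = R × t_tx = 3300000000 b/s × 1.91e-05 s = 63030 bits.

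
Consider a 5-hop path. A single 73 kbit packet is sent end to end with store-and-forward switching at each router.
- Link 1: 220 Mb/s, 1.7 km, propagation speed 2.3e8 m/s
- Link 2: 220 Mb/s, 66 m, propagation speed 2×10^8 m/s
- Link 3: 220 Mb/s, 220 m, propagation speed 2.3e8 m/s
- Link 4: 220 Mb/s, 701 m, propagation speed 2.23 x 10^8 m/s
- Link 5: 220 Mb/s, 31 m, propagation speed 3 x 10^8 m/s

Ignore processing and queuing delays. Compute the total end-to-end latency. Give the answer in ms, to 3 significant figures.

L = 73000 bits.
Transmission delay per hop = L/R = 73000/220000000 = 0.331818 ms; 5 hops → 1.65909 ms.
Propagation delays (d/s per hop): 0.0073913, 0.00033, 0.000956522, 0.0031435, 0.000103333 ms; sum = 0.0119247 ms.
End-to-end = 1.67 ms.

1.67 ms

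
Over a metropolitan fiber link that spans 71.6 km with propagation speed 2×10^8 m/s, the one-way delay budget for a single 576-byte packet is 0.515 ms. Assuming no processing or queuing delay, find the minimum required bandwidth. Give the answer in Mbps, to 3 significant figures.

29.4 Mbps

L = 4608 bits.
Propagation delay = 71600 / 200000000 = 0.358 ms.
Transmission budget = 0.515 − 0.358 = 0.157 ms.
R ≥ L / t_tx = 4608 bits / 0.000157 s = 29.4 Mbps.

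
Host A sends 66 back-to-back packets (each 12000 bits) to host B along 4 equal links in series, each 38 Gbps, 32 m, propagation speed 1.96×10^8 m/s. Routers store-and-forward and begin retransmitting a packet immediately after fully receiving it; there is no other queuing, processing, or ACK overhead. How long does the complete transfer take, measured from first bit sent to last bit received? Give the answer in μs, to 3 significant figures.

22.4 μs

Per-hop transmission t_tx = L/R = 12000/38000000000 = 0.315789 μs.
Per-hop propagation t_prop = 32/196000000 = 0.163265 μs.
Pipeline fill: first packet needs 4·t_tx to clear all hops; remaining 65 packets each add one t_tx.
Total = (4+66-1)·t_tx + 4·t_prop = 69·0.315789 + 4·0.163265 = 22.4 μs.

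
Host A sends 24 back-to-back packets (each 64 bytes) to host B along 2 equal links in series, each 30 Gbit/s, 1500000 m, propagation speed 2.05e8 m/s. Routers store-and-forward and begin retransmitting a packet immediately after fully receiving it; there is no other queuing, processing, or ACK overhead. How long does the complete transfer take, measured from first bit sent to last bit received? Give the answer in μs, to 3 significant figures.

Per-hop transmission t_tx = L/R = 512/30000000000 = 0.0170667 μs.
Per-hop propagation t_prop = 1500000/2.05e+08 = 7317.07 μs.
Pipeline fill: first packet needs 2·t_tx to clear all hops; remaining 23 packets each add one t_tx.
Total = (2+24-1)·t_tx + 2·t_prop = 25·0.0170667 + 2·7317.07 = 14600 μs.

14600 μs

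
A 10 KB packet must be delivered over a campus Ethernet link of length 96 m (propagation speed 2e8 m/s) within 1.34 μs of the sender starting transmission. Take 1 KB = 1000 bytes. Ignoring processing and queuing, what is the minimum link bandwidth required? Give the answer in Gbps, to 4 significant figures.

L = 80000 bits.
Propagation delay = 96 / 200000000 = 0.48 μs.
Transmission budget = 1.34 − 0.48 = 0.86 μs.
R ≥ L / t_tx = 80000 bits / 8.6e-07 s = 93.02 Gbps.

93.02 Gbps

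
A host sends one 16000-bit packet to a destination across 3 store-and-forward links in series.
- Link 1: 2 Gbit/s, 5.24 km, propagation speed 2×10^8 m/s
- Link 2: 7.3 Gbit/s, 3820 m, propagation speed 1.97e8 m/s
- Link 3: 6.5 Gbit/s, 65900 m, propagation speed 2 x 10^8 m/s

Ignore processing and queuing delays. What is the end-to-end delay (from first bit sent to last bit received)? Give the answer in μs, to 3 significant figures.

Transmission delays (L/R per hop): 8, 2.19178, 2.46154 μs; sum = 12.6533 μs.
Propagation delays (d/s per hop): 26.2, 19.3909, 329.5 μs; sum = 375.091 μs.
End-to-end = 388 μs.

388 μs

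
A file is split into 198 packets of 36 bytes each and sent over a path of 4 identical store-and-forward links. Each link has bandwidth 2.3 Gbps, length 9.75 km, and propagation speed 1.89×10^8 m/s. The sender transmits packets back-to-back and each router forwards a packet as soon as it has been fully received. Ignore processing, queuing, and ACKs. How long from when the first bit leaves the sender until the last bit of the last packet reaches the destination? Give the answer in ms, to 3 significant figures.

Per-hop transmission t_tx = L/R = 288/2300000000 = 0.000125217 ms.
Per-hop propagation t_prop = 9750/189000000 = 0.0515873 ms.
Pipeline fill: first packet needs 4·t_tx to clear all hops; remaining 197 packets each add one t_tx.
Total = (4+198-1)·t_tx + 4·t_prop = 201·0.000125217 + 4·0.0515873 = 0.232 ms.

0.232 ms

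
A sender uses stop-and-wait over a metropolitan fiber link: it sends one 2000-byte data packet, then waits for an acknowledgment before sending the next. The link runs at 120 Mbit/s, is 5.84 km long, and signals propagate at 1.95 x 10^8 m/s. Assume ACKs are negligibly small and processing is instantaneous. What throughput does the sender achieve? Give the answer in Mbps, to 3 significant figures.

t_tx = L/R = 16000/120000000 = 0.000133333 s.
t_prop = 5840/195000000 = 2.99487e-05 s; RTT = 5.98974e-05 s.
Cycle = t_tx + RTT = 0.000193231 s.
Throughput = L / cycle = 16000 / 0.000193231 = 82.8 Mbps.

82.8 Mbps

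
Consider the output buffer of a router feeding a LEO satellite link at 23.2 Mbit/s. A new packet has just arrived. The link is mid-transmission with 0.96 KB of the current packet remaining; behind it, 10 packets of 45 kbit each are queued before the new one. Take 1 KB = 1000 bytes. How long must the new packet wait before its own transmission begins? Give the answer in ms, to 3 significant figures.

19.7 ms

Each queued packet: L/R = 45000/23200000 = 1.93966 ms.
10 queued → 19.3966 ms.
Plus remaining 7680 bits of current packet: 0.331034 ms.
Queuing delay = 19.7 ms.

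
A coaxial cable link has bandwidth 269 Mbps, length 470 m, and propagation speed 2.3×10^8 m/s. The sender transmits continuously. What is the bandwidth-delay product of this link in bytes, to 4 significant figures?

Propagation delay = 470 / 2.3e+08 = 2.04348e-06 s.
BDP = R × t_prop = 269000000 × 2.04348e-06 = 549.696 bits.
In bytes: 549.696/8 = 68.71 bytes.

68.71 bytes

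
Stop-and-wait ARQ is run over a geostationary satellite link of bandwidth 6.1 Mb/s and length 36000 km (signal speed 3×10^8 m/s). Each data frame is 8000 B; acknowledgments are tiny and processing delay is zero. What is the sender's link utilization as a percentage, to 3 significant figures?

t_tx = L/R = 64000/6100000 = 0.0104918 s.
t_prop = 36000000/300000000 = 0.12 s; RTT = 0.24 s.
Cycle = t_tx + RTT = 0.250492 s.
Utilization = t_tx / cycle = 0.0104918/0.250492 = 4.19 %.

4.19 %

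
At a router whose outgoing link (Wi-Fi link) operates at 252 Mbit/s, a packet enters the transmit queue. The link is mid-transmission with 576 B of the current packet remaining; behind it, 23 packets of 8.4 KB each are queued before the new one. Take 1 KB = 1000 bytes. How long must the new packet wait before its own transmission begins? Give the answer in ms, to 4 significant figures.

6.152 ms

Each queued packet: L/R = 67200/252000000 = 0.266667 ms.
23 queued → 6.13333 ms.
Plus remaining 4608 bits of current packet: 0.0182857 ms.
Queuing delay = 6.152 ms.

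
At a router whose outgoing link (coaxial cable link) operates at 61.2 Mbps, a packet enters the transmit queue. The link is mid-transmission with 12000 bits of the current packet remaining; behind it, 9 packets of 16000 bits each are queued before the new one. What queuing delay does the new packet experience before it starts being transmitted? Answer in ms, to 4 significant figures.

2.549 ms

Each queued packet: L/R = 16000/61200000 = 0.261438 ms.
9 queued → 2.35294 ms.
Plus remaining 12000 bits of current packet: 0.196078 ms.
Queuing delay = 2.549 ms.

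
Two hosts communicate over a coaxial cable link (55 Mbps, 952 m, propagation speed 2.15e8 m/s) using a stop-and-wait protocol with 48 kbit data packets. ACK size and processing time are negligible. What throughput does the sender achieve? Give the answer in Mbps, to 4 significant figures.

t_tx = L/R = 48000/55000000 = 0.000872727 s.
t_prop = 952/215000000 = 4.42791e-06 s; RTT = 8.85581e-06 s.
Cycle = t_tx + RTT = 0.000881583 s.
Throughput = L / cycle = 48000 / 0.000881583 = 54.45 Mbps.

54.45 Mbps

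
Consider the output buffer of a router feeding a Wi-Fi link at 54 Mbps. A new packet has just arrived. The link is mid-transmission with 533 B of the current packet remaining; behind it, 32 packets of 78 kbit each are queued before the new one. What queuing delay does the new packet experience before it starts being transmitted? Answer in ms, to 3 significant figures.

46.3 ms

Each queued packet: L/R = 78000/54000000 = 1.44444 ms.
32 queued → 46.2222 ms.
Plus remaining 4264 bits of current packet: 0.078963 ms.
Queuing delay = 46.3 ms.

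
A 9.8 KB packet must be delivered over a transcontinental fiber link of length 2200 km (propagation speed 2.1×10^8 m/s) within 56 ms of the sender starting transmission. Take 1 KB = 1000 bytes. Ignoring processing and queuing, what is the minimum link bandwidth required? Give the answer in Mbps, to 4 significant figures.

L = 78400 bits.
Propagation delay = 2200000 / 210000000 = 10.4762 ms.
Transmission budget = 56 − 10.4762 = 45.5238 ms.
R ≥ L / t_tx = 78400 bits / 0.0455238 s = 1.722 Mbps.

1.722 Mbps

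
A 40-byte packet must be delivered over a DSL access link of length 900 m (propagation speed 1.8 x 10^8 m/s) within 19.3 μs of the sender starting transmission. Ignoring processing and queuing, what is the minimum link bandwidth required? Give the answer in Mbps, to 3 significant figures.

L = 320 bits.
Propagation delay = 900 / 180000000 = 5 μs.
Transmission budget = 19.3 − 5 = 14.3 μs.
R ≥ L / t_tx = 320 bits / 1.43e-05 s = 22.4 Mbps.

22.4 Mbps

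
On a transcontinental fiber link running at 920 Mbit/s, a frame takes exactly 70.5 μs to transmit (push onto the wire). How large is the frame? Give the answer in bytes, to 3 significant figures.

8110 bytes

L = R × t_tx = 920000000 b/s × 7.05e-05 s = 64860 bits.
In bytes: 64860 / 8 = 8110 bytes.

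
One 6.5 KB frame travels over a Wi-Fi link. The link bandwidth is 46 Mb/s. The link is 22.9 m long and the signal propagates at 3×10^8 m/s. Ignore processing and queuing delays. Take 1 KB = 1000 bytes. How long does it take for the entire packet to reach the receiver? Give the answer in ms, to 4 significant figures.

L = 52000 bits.
Transmission delay = L/R = 52000 / 46000000 = 1.13043 ms.
Propagation delay = d/s = 22.9 m / 300000000 m/s = 7.63333e-05 ms.
Total = 1.131 ms.

1.131 ms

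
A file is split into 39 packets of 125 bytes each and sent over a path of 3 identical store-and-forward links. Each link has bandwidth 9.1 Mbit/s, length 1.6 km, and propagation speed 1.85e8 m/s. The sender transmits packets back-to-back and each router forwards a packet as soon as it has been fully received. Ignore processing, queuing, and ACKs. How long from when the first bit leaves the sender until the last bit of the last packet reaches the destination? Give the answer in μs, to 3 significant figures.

Per-hop transmission t_tx = L/R = 1000/9100000 = 109.89 μs.
Per-hop propagation t_prop = 1600/185000000 = 8.64865 μs.
Pipeline fill: first packet needs 3·t_tx to clear all hops; remaining 38 packets each add one t_tx.
Total = (3+39-1)·t_tx + 3·t_prop = 41·109.89 + 3·8.64865 = 4530 μs.

4530 μs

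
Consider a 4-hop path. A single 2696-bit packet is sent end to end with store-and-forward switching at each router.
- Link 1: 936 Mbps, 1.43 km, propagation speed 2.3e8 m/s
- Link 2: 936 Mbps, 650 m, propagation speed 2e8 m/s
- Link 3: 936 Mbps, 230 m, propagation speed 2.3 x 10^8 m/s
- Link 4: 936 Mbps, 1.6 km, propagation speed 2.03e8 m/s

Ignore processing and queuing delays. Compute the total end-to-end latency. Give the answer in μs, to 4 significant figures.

29.87 μs

Transmission delay per hop = L/R = 2696/936000000 = 2.88034 μs; 4 hops → 11.5214 μs.
Propagation delays (d/s per hop): 6.21739, 3.25, 1, 7.88177 μs; sum = 18.3492 μs.
End-to-end = 29.87 μs.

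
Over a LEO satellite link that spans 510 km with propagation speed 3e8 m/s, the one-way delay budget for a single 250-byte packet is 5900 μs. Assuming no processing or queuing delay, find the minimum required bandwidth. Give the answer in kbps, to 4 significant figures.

476.2 kbps

L = 2000 bits.
Propagation delay = 510000 / 300000000 = 1700 μs.
Transmission budget = 5900 − 1700 = 4200 μs.
R ≥ L / t_tx = 2000 bits / 0.0042 s = 476.2 kbps.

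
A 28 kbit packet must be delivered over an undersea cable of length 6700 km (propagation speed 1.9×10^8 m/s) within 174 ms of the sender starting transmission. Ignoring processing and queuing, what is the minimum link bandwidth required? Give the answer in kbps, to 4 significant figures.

201.8 kbps

Propagation delay = 6700000 / 190000000 = 35.2632 ms.
Transmission budget = 174 − 35.2632 = 138.737 ms.
R ≥ L / t_tx = 28000 bits / 0.138737 s = 201.8 kbps.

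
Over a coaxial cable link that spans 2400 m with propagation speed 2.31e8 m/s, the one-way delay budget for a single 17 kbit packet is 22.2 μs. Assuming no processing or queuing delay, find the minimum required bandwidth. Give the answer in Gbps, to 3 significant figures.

1.44 Gbps

Propagation delay = 2400 / 231000000 = 10.3896 μs.
Transmission budget = 22.2 − 10.3896 = 11.8104 μs.
R ≥ L / t_tx = 17000 bits / 1.18104e-05 s = 1.44 Gbps.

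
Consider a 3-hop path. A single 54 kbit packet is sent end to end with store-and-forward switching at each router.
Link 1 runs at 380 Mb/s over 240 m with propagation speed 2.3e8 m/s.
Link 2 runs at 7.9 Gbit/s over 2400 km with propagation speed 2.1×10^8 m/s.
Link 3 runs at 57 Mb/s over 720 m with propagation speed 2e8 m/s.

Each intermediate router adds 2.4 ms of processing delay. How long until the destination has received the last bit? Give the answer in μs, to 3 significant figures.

L = 54000 bits.
Transmission delays (L/R per hop): 142.105, 6.83544, 947.368 μs; sum = 1096.31 μs.
Propagation delays (d/s per hop): 1.04348, 11428.6, 3.6 μs; sum = 11433.2 μs.
Processing at 2 router(s): 2 × 2.4 ms = 4800 μs.
End-to-end = 17300 μs.

17300 μs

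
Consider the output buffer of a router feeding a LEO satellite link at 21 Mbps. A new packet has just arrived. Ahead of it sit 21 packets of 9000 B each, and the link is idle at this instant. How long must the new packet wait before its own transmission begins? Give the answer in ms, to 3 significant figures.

72.0 ms

Each queued packet: L/R = 72000/21000000 = 3.42857 ms.
21 queued → 72 ms.
Queuing delay = 72.0 ms.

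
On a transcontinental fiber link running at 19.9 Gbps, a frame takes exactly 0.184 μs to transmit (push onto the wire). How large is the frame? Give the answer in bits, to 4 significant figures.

L = R × t_tx = 19900000000 b/s × 1.84e-07 s = 3661.6 bits.

3662 bits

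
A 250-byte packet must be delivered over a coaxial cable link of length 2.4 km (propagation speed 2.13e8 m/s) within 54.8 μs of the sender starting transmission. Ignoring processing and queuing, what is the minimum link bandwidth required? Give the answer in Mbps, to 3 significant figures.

L = 2000 bits.
Propagation delay = 2400 / 213000000 = 11.2676 μs.
Transmission budget = 54.8 − 11.2676 = 43.5324 μs.
R ≥ L / t_tx = 2000 bits / 4.35324e-05 s = 45.9 Mbps.

45.9 Mbps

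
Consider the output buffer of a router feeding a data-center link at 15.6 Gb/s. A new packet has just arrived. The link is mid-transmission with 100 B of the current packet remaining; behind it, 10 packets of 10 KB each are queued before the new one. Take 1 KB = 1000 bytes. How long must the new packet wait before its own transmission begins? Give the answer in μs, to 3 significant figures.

51.3 μs

Each queued packet: L/R = 80000/15600000000 = 5.12821 μs.
10 queued → 51.2821 μs.
Plus remaining 800 bits of current packet: 0.0512821 μs.
Queuing delay = 51.3 μs.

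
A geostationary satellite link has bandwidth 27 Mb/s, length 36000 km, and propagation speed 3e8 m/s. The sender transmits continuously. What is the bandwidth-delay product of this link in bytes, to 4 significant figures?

405000 bytes

Propagation delay = 36000000 / 300000000 = 0.12 s.
BDP = R × t_prop = 27000000 × 0.12 = 3240000 bits.
In bytes: 3240000/8 = 405000 bytes.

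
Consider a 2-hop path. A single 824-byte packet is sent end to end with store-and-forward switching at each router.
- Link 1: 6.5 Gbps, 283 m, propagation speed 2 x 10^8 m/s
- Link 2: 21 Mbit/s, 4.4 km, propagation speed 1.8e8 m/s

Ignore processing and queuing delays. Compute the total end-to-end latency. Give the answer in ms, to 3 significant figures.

0.341 ms

L = 824 × 8 = 6592 bits.
Transmission delays (L/R per hop): 0.00101415, 0.313905 ms; sum = 0.314919 ms.
Propagation delays (d/s per hop): 0.001415, 0.0244444 ms; sum = 0.0258594 ms.
End-to-end = 0.341 ms.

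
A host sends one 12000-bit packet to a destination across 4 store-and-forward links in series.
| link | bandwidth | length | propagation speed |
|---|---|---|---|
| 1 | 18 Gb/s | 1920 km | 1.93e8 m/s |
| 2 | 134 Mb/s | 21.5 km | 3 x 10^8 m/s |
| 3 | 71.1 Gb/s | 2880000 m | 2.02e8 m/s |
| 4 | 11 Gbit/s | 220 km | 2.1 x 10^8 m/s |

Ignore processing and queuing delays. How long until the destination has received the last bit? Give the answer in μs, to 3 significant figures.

Transmission delays (L/R per hop): 0.666667, 89.5522, 0.168776, 1.09091 μs; sum = 91.4786 μs.
Propagation delays (d/s per hop): 9948.19, 71.6667, 14257.4, 1047.62 μs; sum = 25324.9 μs.
End-to-end = 25400 μs.

25400 μs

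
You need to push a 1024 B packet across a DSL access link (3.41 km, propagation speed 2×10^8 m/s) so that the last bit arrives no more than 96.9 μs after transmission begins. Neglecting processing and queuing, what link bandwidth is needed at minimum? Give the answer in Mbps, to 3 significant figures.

L = 8192 bits.
Propagation delay = 3410 / 200000000 = 17.05 μs.
Transmission budget = 96.9 − 17.05 = 79.85 μs.
R ≥ L / t_tx = 8192 bits / 7.985e-05 s = 103 Mbps.

103 Mbps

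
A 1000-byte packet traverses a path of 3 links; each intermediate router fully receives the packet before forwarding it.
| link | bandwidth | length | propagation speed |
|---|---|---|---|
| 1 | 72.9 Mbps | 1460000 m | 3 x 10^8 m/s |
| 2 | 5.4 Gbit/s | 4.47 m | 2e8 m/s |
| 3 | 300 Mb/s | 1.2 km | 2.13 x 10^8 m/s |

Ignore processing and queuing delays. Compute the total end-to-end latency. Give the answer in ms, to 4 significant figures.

L = 1000 × 8 = 8000 bits.
Transmission delays (L/R per hop): 0.109739, 0.00148148, 0.0266667 ms; sum = 0.137888 ms.
Propagation delays (d/s per hop): 4.86667, 2.235e-05, 0.0056338 ms; sum = 4.87232 ms.
End-to-end = 5.010 ms.

5.010 ms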